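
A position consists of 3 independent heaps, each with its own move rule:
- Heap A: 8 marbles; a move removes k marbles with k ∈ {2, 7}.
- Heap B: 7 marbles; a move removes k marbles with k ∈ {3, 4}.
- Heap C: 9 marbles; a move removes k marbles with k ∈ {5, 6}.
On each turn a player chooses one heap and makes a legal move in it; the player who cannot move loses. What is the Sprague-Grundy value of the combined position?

3

Grundy values for heap A (subtraction set {2, 7}):
k:     0  1  2  3  4  5  6  7  8
g(k):  0  0  1  1  0  0  1  1  2
So g(8) = 2.
For heap B, compute g(0), g(1), … with moves {3, 4}:
k:     0  1  2  3  4  5  6  7
g(k):  0  0  0  1  1  1  2  0
So g(7) = 0.
For heap C, compute g(0), g(1), … with moves {5, 6}:
k:     0  1  2  3  4  5  6  7  8  9
g(k):  0  0  0  0  0  1  1  1  1  1
So g(9) = 1.
The value of a disjunctive sum is the nim-sum of the parts.
Combined value = 2 XOR 0 XOR 1 = 3.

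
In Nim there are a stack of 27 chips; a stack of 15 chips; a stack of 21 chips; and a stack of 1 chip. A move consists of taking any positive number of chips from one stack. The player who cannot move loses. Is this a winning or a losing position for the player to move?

Losing position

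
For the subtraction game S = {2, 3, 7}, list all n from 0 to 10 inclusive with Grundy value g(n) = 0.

Grundy values for subtraction set {2, 3, 7}:
k:     0  1  2  3  4  5  6  7  8  9 10
g(k):  0  0  1  1  2  0  0  1  1  2  0
The P-positions (g = 0) in 0..10 are 0, 1, 5, 6, 10.

0, 1, 5, 6, 10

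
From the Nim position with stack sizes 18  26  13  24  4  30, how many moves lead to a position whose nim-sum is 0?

Bitwise XOR of the heap sizes:
  10010  (18)
  11010  (26)
  01101  (13)
  11000  (24)
  00100  (4)
  11110  (30)
  -----
  00111  (7)
The overall nim-sum is X = 7. A stack of size p has a winning move iff p XOR X < p (reduce it to p XOR X).
  18: 18 XOR 7 = 21 ≥ 18 — no move.
  26: 26 XOR 7 = 29 ≥ 26 — no move.
  13: 13 XOR 7 = 10 < 13 — winning move (to 10).
  24: 24 XOR 7 = 31 ≥ 24 — no move.
  4: 4 XOR 7 = 3 < 4 — winning move (to 3).
  30: 30 XOR 7 = 25 < 30 — winning move (to 25).
That gives 3 winning moves.

3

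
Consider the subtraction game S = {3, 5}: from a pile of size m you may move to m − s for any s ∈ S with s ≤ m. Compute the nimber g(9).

0

Compute g(0), g(1), … for moves {3, 5}:
k:     0  1  2  3  4  5  6  7  8  9
g(k):  0  0  0  1  1  1  2  2  0  0
So g(9) = 0.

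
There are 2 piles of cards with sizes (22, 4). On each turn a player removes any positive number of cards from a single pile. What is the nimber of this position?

Write each in binary and XOR column by column:
  10110  (22)
  00100  (4)
  -----
  10010  (18)

18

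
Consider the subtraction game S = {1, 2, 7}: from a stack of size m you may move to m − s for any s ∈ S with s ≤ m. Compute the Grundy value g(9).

0

Grundy values for subtraction set {1, 2, 7}:
k:     0  1  2  3  4  5  6  7  8  9
g(k):  0  1  2  0  1  2  0  1  2  0
So g(9) = 0.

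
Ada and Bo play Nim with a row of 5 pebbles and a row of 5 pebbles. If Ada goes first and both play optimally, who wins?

Bo wins

Compute the nim-sum pairwise:
5 ^ 5 = 0
The nim-sum is 0, so this is a P-position: the player to move is in a losing position under optimal play; Ada is about to move from it and so loses — Bo wins.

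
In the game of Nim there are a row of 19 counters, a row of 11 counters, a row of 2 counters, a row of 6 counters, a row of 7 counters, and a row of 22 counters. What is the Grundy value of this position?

Bitwise XOR of the heap sizes:
  10011  (19)
  01011  (11)
  00010  (2)
  00110  (6)
  00111  (7)
  10110  (22)
  -----
  01101  (13)

13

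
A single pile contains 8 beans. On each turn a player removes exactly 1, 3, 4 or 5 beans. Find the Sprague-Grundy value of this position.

0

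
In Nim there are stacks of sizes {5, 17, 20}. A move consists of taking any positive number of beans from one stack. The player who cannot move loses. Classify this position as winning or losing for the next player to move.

Compute the nim-sum pairwise:
5 ^ 17 = 20
20 ^ 20 = 0
The nim-sum is 0, so this is a P-position: the player to move is in a losing position under optimal play.

Losing position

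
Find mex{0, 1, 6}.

2

The values 0, 1 are all present; 2 is the first non-negative integer missing from the set.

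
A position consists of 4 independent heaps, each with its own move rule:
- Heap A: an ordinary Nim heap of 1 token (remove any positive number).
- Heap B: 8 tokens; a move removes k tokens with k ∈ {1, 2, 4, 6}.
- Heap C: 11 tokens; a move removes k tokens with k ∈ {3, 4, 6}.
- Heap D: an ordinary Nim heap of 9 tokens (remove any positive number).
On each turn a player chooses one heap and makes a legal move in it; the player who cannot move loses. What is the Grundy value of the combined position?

8

Heap A is a plain Nim heap of size 1, so its Grundy value is 1.
Build the Grundy sequence for heap B with g(k) = mex{g(k−s) : s ∈ {1, 2, 4, 6}, s ≤ k}:
k:     0  1  2  3  4  5  6  7  8
g(k):  0  1  2  0  1  2  3  4  0
So g(8) = 0.
Grundy values for heap C (subtraction set {3, 4, 6}):
g(0) = mex{} = 0
g(1) = mex{} = 0
g(2) = mex{} = 0
g(3) = mex{0} = 1
g(4) = mex{0} = 1
g(5) = mex{0} = 1
g(6) = mex{0,1} = 2
g(7) = mex{0,1} = 2
g(8) = mex{0,1} = 2
g(9) = mex{1,2} = 0
g(10) = mex{1,2} = 0
g(11) = mex{1,2} = 0
So g(11) = 0.
Heap D is a plain Nim heap of size 9, so its Grundy value is 9.
The value of a disjunctive sum is the nim-sum of the parts.
Combined value = 1 XOR 0 XOR 0 XOR 9 = 8.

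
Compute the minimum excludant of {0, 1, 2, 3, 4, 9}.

5

The values 0, 1, 2, 3, 4 are all present; 5 is the first non-negative integer missing from the set.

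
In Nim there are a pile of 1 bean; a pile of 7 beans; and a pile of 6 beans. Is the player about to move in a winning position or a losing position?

Losing position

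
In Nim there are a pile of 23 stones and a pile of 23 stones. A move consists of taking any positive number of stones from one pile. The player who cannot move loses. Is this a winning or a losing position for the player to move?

Losing position

Write each in binary and XOR column by column:
  10111  (23)
  10111  (23)
  -----
  00000  (0)
The nim-sum is 0, so this is a P-position: the player to move is in a losing position under optimal play.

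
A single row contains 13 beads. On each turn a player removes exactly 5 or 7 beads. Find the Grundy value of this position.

0

Grundy values for subtraction set {5, 7}:
k:     0  1  2  3  4  5  6  7  8  9 10 11 12 13
g(k):  0  0  0  0  0  1  1  1  1  1  2  2  0  0
So g(13) = 0.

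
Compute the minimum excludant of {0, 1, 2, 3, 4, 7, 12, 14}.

The values 0, 1, 2, 3, 4 are all present; 5 is the first non-negative integer missing from the set.

5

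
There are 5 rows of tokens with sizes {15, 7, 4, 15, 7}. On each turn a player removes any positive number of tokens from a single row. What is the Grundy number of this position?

4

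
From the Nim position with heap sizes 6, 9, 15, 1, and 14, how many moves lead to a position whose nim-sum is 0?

Compute the nim-sum pairwise:
6 ⊕ 9 = 15
15 ⊕ 15 = 0
0 ⊕ 1 = 1
1 ⊕ 14 = 15
The overall nim-sum is X = 15. A heap of size p has a winning move iff p XOR X < p (reduce it to p XOR X).
  6: 6 XOR 15 = 9 ≥ 6 — no move.
  9: 9 XOR 15 = 6 < 9 — winning move (to 6).
  15: 15 XOR 15 = 0 < 15 — winning move (to 0).
  1: 1 XOR 15 = 14 ≥ 1 — no move.
  14: 14 XOR 15 = 1 < 14 — winning move (to 1).
That gives 3 winning moves.

3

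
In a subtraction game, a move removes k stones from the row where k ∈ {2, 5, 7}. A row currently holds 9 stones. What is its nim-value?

Build the Grundy sequence with g(k) = mex{g(k−s) : s ∈ {2, 5, 7}, s ≤ k}:
g(0) = mex{} = 0
g(1) = mex{} = 0
g(2) = mex{0} = 1
g(3) = mex{0} = 1
g(4) = mex{1} = 0
g(5) = mex{0,1} = 2
g(6) = mex{0} = 1
g(7) = mex{0,1,2} = 3
g(8) = mex{0,1} = 2
g(9) = mex{0,1,3} = 2
So g(9) = 2.

2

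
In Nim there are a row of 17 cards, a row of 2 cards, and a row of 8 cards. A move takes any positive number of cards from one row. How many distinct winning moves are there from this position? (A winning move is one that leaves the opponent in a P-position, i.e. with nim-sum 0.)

1

Nim-sum: 17 ^ 2 ^ 8 = 27.
The overall nim-sum is X = 27. A row of size p has a winning move iff p XOR X < p (reduce it to p XOR X).
  17: 17 XOR 27 = 10 < 17 — winning move (to 10).
  2: 2 XOR 27 = 25 ≥ 2 — no move.
  8: 8 XOR 27 = 19 ≥ 8 — no move.
That gives 1 winning move.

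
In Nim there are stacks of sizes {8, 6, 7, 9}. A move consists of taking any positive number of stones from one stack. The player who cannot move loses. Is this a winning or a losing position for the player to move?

In binary:
  1000  (8)
  0110  (6)
  0111  (7)
  1001  (9)
  ----
  0000  (0)
The nim-sum is 0, so this is a P-position: the player to move is in a losing position under optimal play.

Losing position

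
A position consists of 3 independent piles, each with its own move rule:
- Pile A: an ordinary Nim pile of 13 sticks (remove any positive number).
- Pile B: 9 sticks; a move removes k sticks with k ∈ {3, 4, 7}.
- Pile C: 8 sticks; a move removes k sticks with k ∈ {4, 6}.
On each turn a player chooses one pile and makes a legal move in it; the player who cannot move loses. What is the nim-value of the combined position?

12

Pile A is a plain Nim pile of size 13, so its Grundy value is 13.
Build the Grundy sequence for pile B with g(k) = mex{g(k−s) : s ∈ {3, 4, 7}, s ≤ k}:
k:     0  1  2  3  4  5  6  7  8  9
g(k):  0  0  0  1  1  1  2  2  2  3
So g(9) = 3.
For pile C, compute g(0), g(1), … with moves {4, 6}:
g(0) = mex{} = 0
g(1) = mex{} = 0
g(2) = mex{} = 0
g(3) = mex{} = 0
g(4) = mex{0} = 1
g(5) = mex{0} = 1
g(6) = mex{0} = 1
g(7) = mex{0} = 1
g(8) = mex{0,1} = 2
So g(8) = 2.
The value of a disjunctive sum is the nim-sum of the parts.
Combined value = 13 ⊕ 3 ⊕ 2 = 12.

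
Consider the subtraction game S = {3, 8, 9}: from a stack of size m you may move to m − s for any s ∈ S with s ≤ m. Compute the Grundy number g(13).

Build the Grundy sequence with g(k) = mex{g(k−s) : s ∈ {3, 8, 9}, s ≤ k}:
g(0) = mex{} = 0
g(1) = mex{} = 0
g(2) = mex{} = 0
g(3) = mex{0} = 1
g(4) = mex{0} = 1
g(5) = mex{0} = 1
g(6) = mex{1} = 0
g(7) = mex{1} = 0
g(8) = mex{0,1} = 2
g(9) = mex{0} = 1
g(10) = mex{0} = 1
g(11) = mex{0,1,2} = 3
g(12) = mex{1} = 0
g(13) = mex{1} = 0
So g(13) = 0.

0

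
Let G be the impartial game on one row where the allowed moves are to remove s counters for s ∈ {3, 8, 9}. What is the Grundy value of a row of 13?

Grundy values for subtraction set {3, 8, 9}:
g(0) = mex{} = 0
g(1) = mex{} = 0
g(2) = mex{} = 0
g(3) = mex{0} = 1
g(4) = mex{0} = 1
g(5) = mex{0} = 1
g(6) = mex{1} = 0
g(7) = mex{1} = 0
g(8) = mex{0,1} = 2
g(9) = mex{0} = 1
g(10) = mex{0} = 1
g(11) = mex{0,1,2} = 3
g(12) = mex{1} = 0
g(13) = mex{1} = 0
So g(13) = 0.

0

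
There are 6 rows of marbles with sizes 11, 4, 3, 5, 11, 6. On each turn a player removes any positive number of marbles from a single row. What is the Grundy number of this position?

4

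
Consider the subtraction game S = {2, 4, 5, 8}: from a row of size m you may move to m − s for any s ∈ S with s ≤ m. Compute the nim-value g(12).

1

Grundy values for subtraction set {2, 4, 5, 8}:
k:     0  1  2  3  4  5  6  7  8  9 10 11 12
g(k):  0  0  1  1  2  2  3  0  4  1  0  2  1
So g(12) = 1.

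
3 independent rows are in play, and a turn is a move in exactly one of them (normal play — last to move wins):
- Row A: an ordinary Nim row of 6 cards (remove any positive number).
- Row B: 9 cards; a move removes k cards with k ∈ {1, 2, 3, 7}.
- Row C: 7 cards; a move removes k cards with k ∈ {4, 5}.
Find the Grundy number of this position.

6

Row A is a plain Nim row of size 6, so its Grundy value is 6.
For row B, compute g(0), g(1), … with moves {1, 2, 3, 7}:
g(0) = mex{} = 0
g(1) = mex{0} = 1
g(2) = mex{0,1} = 2
g(3) = mex{0,1,2} = 3
g(4) = mex{1,2,3} = 0
g(5) = mex{0,2,3} = 1
g(6) = mex{0,1,3} = 2
g(7) = mex{0,1,2} = 3
g(8) = mex{1,2,3} = 0
g(9) = mex{0,2,3} = 1
So g(9) = 1.
Grundy values for row C (subtraction set {4, 5}):
g(0) = mex{} = 0
g(1) = mex{} = 0
g(2) = mex{} = 0
g(3) = mex{} = 0
g(4) = mex{0} = 1
g(5) = mex{0} = 1
g(6) = mex{0} = 1
g(7) = mex{0} = 1
So g(7) = 1.
By the Sprague-Grundy theorem, the Grundy value of a sum of independent games is the XOR of the component values.
Combined value = 6 XOR 1 XOR 1 = 6.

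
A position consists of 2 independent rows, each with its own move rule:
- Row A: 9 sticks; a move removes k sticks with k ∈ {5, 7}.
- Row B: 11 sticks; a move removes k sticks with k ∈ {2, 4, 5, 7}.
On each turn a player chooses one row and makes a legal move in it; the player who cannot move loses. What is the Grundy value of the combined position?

0

Build the Grundy sequence for row A with g(k) = mex{g(k−s) : s ∈ {5, 7}, s ≤ k}:
g(0) = mex{} = 0
g(1) = mex{} = 0
g(2) = mex{} = 0
g(3) = mex{} = 0
g(4) = mex{} = 0
g(5) = mex{0} = 1
g(6) = mex{0} = 1
g(7) = mex{0} = 1
g(8) = mex{0} = 1
g(9) = mex{0} = 1
So g(9) = 1.
For row B, compute g(0), g(1), … with moves {2, 4, 5, 7}:
k:     0  1  2  3  4  5  6  7  8  9 10 11
g(k):  0  0  1  1  2  2  3  3  4  0  0  1
So g(11) = 1.
The value of a disjunctive sum is the nim-sum of the parts.
Combined value = 1 XOR 1 = 0.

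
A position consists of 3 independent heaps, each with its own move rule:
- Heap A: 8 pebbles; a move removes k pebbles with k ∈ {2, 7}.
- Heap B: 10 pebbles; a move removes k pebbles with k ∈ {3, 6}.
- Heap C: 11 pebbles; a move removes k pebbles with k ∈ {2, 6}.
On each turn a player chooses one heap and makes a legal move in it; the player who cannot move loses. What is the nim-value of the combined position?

Grundy values for heap A (subtraction set {2, 7}):
k:     0  1  2  3  4  5  6  7  8
g(k):  0  0  1  1  0  0  1  1  2
So g(8) = 2.
Grundy values for heap B (subtraction set {3, 6}):
k:     0  1  2  3  4  5  6  7  8  9 10
g(k):  0  0  0  1  1  1  2  2  2  0  0
So g(10) = 0.
For heap C, compute g(0), g(1), … with moves {2, 6}:
k:     0  1  2  3  4  5  6  7  8  9 10 11
g(k):  0  0  1  1  0  0  1  1  0  0  1  1
So g(11) = 1.
By the Sprague-Grundy theorem, the Grundy value of a sum of independent games is the XOR of the component values.
Combined value = 2 ⊕ 0 ⊕ 1 = 3.

3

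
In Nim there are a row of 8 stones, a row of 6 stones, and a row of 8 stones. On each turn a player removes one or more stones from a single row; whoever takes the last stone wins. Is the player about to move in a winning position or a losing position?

Nim-sum: 8 ⊕ 6 ⊕ 8 = 6.
The nim-sum is 6 ≠ 0, so this is an N-position: the player to move can win.

Winning position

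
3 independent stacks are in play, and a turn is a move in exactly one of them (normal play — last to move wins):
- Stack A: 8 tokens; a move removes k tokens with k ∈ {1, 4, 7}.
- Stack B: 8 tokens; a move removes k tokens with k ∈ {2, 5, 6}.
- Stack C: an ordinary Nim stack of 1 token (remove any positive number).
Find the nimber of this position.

1

Build the Grundy sequence for stack A with g(k) = mex{g(k−s) : s ∈ {1, 4, 7}, s ≤ k}:
k:     0  1  2  3  4  5  6  7  8
g(k):  0  1  0  1  2  0  1  2  0
So g(8) = 0.
For stack B, compute g(0), g(1), … with moves {2, 5, 6}:
g(0) = mex{} = 0
g(1) = mex{} = 0
g(2) = mex{0} = 1
g(3) = mex{0} = 1
g(4) = mex{1} = 0
g(5) = mex{0,1} = 2
g(6) = mex{0} = 1
g(7) = mex{0,1,2} = 3
g(8) = mex{1} = 0
So g(8) = 0.
Stack C is a plain Nim stack of size 1, so its Grundy value is 1.
By the Sprague-Grundy theorem, the Grundy value of a sum of independent games is the XOR of the component values.
Combined value = 0 ⊕ 0 ⊕ 1 = 1.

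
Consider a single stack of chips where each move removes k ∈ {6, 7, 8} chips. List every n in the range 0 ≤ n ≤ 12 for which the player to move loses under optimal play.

Grundy values for subtraction set {6, 7, 8}:
k:     0  1  2  3  4  5  6  7  8  9 10 11 12
g(k):  0  0  0  0  0  0  1  1  1  1  1  1  2
The P-positions (g = 0) in 0..12 are 0, 1, 2, 3, 4, 5.

0, 1, 2, 3, 4, 5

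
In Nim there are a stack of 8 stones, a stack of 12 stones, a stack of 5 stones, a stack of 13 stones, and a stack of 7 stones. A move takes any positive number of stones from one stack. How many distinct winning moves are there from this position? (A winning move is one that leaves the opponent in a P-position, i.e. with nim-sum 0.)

Bitwise XOR of the heap sizes:
  1000  (8)
  1100  (12)
  0101  (5)
  1101  (13)
  0111  (7)
  ----
  1011  (11)
The overall nim-sum is X = 11. A stack of size p has a winning move iff p XOR X < p (reduce it to p XOR X).
  8: 8 XOR 11 = 3 < 8 — winning move (to 3).
  12: 12 XOR 11 = 7 < 12 — winning move (to 7).
  5: 5 XOR 11 = 14 ≥ 5 — no move.
  13: 13 XOR 11 = 6 < 13 — winning move (to 6).
  7: 7 XOR 11 = 12 ≥ 7 — no move.
That gives 3 winning moves.

3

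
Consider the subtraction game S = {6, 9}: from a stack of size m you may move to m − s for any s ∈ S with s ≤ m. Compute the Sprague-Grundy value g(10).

Grundy values for subtraction set {6, 9}:
k:     0  1  2  3  4  5  6  7  8  9 10
g(k):  0  0  0  0  0  0  1  1  1  1  1
So g(10) = 1.

1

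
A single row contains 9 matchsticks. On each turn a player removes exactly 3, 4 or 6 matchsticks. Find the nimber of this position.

0

Grundy values for subtraction set {3, 4, 6}:
g(0) = mex{} = 0
g(1) = mex{} = 0
g(2) = mex{} = 0
g(3) = mex{0} = 1
g(4) = mex{0} = 1
g(5) = mex{0} = 1
g(6) = mex{0,1} = 2
g(7) = mex{0,1} = 2
g(8) = mex{0,1} = 2
g(9) = mex{1,2} = 0
So g(9) = 0.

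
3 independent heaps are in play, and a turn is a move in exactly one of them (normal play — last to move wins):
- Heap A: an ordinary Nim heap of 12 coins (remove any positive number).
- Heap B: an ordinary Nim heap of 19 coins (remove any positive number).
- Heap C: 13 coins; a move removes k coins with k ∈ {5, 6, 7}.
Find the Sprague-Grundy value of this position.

31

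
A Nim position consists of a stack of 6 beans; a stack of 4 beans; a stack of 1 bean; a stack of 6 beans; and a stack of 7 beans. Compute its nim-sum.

Compute the nim-sum pairwise:
6 ^ 4 = 2
2 ^ 1 = 3
3 ^ 6 = 5
5 ^ 7 = 2

2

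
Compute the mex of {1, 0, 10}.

The values 0, 1 are all present; 2 is the first non-negative integer missing from the set.

2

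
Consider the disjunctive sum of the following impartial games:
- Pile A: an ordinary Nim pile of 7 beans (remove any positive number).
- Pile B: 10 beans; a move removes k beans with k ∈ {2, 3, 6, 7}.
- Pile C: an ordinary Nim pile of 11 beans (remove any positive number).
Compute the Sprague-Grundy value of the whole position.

12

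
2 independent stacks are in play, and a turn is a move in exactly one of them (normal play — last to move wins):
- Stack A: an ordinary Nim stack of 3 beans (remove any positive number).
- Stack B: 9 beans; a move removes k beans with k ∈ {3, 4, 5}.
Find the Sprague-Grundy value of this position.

Stack A is a plain Nim stack of size 3, so its Grundy value is 3.
Build the Grundy sequence for stack B with g(k) = mex{g(k−s) : s ∈ {3, 4, 5}, s ≤ k}:
g(0) = mex{} = 0
g(1) = mex{} = 0
g(2) = mex{} = 0
g(3) = mex{0} = 1
g(4) = mex{0} = 1
g(5) = mex{0} = 1
g(6) = mex{0,1} = 2
g(7) = mex{0,1} = 2
g(8) = mex{1} = 0
g(9) = mex{1,2} = 0
So g(9) = 0.
The value of a disjunctive sum is the nim-sum of the parts.
Combined value = 3 XOR 0 = 3.

3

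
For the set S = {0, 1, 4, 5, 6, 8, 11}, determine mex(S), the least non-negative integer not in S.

2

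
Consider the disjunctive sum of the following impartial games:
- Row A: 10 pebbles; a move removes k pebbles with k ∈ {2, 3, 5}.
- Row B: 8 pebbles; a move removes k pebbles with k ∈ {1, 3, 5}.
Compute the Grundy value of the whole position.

1

Grundy values for row A (subtraction set {2, 3, 5}):
g(0) = mex{} = 0
g(1) = mex{} = 0
g(2) = mex{0} = 1
g(3) = mex{0} = 1
g(4) = mex{0,1} = 2
g(5) = mex{0,1} = 2
g(6) = mex{0,1,2} = 3
g(7) = mex{1,2} = 0
g(8) = mex{1,2,3} = 0
g(9) = mex{0,2,3} = 1
g(10) = mex{0,2} = 1
So g(10) = 1.
Grundy values for row B (subtraction set {1, 3, 5}):
k:     0  1  2  3  4  5  6  7  8
g(k):  0  1  0  1  0  1  0  1  0
So g(8) = 0.
The value of a disjunctive sum is the nim-sum of the parts.
Combined value = 1 XOR 0 = 1.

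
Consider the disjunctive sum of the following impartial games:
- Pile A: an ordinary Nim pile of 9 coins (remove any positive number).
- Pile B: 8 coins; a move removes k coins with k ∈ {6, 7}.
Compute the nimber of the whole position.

8

Pile A is a plain Nim pile of size 9, so its Grundy value is 9.
For pile B, compute g(0), g(1), … with moves {6, 7}:
k:     0  1  2  3  4  5  6  7  8
g(k):  0  0  0  0  0  0  1  1  1
So g(8) = 1.
The value of a disjunctive sum is the nim-sum of the parts.
Combined value = 9 ⊕ 1 = 8.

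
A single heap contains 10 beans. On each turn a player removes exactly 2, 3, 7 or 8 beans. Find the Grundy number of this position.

Build the Grundy sequence with g(k) = mex{g(k−s) : s ∈ {2, 3, 7, 8}, s ≤ k}:
g(0) = mex{} = 0
g(1) = mex{} = 0
g(2) = mex{0} = 1
g(3) = mex{0} = 1
g(4) = mex{0,1} = 2
g(5) = mex{1} = 0
g(6) = mex{1,2} = 0
g(7) = mex{0,2} = 1
g(8) = mex{0} = 1
g(9) = mex{0,1} = 2
g(10) = mex{1} = 0
So g(10) = 0.

0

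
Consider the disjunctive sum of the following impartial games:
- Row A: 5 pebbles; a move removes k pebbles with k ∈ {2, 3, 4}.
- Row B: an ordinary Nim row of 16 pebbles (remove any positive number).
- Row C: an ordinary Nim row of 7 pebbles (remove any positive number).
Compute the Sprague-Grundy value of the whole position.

21

Grundy values for row A (subtraction set {2, 3, 4}):
g(0) = mex{} = 0
g(1) = mex{} = 0
g(2) = mex{0} = 1
g(3) = mex{0} = 1
g(4) = mex{0,1} = 2
g(5) = mex{0,1} = 2
So g(5) = 2.
Row B is a plain Nim row of size 16, so its Grundy value is 16.
Row C is a plain Nim row of size 7, so its Grundy value is 7.
The value of a disjunctive sum is the nim-sum of the parts.
Combined value = 2 XOR 16 XOR 7 = 21.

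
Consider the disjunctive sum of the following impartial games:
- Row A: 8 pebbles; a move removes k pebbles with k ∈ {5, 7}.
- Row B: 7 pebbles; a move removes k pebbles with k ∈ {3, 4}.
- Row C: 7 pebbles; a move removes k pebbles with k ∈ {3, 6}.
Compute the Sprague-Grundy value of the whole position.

For row A, compute g(0), g(1), … with moves {5, 7}:
k:     0  1  2  3  4  5  6  7  8
g(k):  0  0  0  0  0  1  1  1  1
So g(8) = 1.
Build the Grundy sequence for row B with g(k) = mex{g(k−s) : s ∈ {3, 4}, s ≤ k}:
k:     0  1  2  3  4  5  6  7
g(k):  0  0  0  1  1  1  2  0
So g(7) = 0.
Build the Grundy sequence for row C with g(k) = mex{g(k−s) : s ∈ {3, 6}, s ≤ k}:
k:     0  1  2  3  4  5  6  7
g(k):  0  0  0  1  1  1  2  2
So g(7) = 2.
The value of a disjunctive sum is the nim-sum of the parts.
Combined value = 1 ⊕ 0 ⊕ 2 = 3.

3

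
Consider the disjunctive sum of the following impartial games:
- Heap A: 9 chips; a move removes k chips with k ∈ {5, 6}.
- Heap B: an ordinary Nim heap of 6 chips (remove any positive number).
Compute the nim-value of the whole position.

7

Grundy values for heap A (subtraction set {5, 6}):
g(0) = mex{} = 0
g(1) = mex{} = 0
g(2) = mex{} = 0
g(3) = mex{} = 0
g(4) = mex{} = 0
g(5) = mex{0} = 1
g(6) = mex{0} = 1
g(7) = mex{0} = 1
g(8) = mex{0} = 1
g(9) = mex{0} = 1
So g(9) = 1.
Heap B is a plain Nim heap of size 6, so its Grundy value is 6.
The value of a disjunctive sum is the nim-sum of the parts.
Combined value = 1 ⊕ 6 = 7.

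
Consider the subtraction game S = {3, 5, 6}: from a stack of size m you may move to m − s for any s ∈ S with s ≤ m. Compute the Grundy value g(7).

2

Build the Grundy sequence with g(k) = mex{g(k−s) : s ∈ {3, 5, 6}, s ≤ k}:
g(0) = mex{} = 0
g(1) = mex{} = 0
g(2) = mex{} = 0
g(3) = mex{0} = 1
g(4) = mex{0} = 1
g(5) = mex{0} = 1
g(6) = mex{0,1} = 2
g(7) = mex{0,1} = 2
So g(7) = 2.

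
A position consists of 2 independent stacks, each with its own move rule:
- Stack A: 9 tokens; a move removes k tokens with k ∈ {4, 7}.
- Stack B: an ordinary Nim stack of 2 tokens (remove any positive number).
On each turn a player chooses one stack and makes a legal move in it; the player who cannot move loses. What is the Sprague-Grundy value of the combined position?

0

Grundy values for stack A (subtraction set {4, 7}):
g(0) = mex{} = 0
g(1) = mex{} = 0
g(2) = mex{} = 0
g(3) = mex{} = 0
g(4) = mex{0} = 1
g(5) = mex{0} = 1
g(6) = mex{0} = 1
g(7) = mex{0} = 1
g(8) = mex{0,1} = 2
g(9) = mex{0,1} = 2
So g(9) = 2.
Stack B is a plain Nim stack of size 2, so its Grundy value is 2.
The value of a disjunctive sum is the nim-sum of the parts.
Combined value = 2 ⊕ 2 = 0.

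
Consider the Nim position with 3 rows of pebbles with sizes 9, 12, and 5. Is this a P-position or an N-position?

P-position

Nim-sum: 9 ⊕ 12 ⊕ 5 = 0.
The nim-sum is 0, so this is a P-position: the player to move is in a losing position under optimal play.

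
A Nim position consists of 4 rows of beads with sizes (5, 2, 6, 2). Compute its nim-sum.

3

Nim-sum: 5 ^ 2 ^ 6 ^ 2 = 3.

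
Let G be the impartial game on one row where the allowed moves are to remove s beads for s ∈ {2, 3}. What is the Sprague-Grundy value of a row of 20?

Build the Grundy sequence with g(k) = mex{g(k−s) : s ∈ {2, 3}, s ≤ k}:
k:     0  1  2  3  4  5  6  7  8  9 10 11 12 13 14 15 16 17 18 19 20
g(k):  0  0  1  1  2  0  0  1  1  2  0  0  1  1  2  0  0  1  1  2  0
So g(20) = 0.

0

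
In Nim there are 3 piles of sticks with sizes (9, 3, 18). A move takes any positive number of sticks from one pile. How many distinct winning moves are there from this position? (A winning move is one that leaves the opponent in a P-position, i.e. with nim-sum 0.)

1

Nim-sum: 9 ⊕ 3 ⊕ 18 = 24.
The overall nim-sum is X = 24. A pile of size p has a winning move iff p XOR X < p (reduce it to p XOR X).
  9: 9 XOR 24 = 17 ≥ 9 — no move.
  3: 3 XOR 24 = 27 ≥ 3 — no move.
  18: 18 XOR 24 = 10 < 18 — winning move (to 10).
That gives 1 winning move.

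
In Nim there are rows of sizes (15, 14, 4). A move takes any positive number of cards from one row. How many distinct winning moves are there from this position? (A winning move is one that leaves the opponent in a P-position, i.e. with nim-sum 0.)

3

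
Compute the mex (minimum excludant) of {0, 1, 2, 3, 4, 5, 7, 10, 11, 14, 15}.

6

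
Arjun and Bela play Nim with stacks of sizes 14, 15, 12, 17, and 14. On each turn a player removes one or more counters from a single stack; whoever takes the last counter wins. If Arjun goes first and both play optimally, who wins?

Write each in binary and XOR column by column:
  01110  (14)
  01111  (15)
  01100  (12)
  10001  (17)
  01110  (14)
  -----
  10010  (18)
The nim-sum is 18 ≠ 0, so this is an N-position: the player to move can win; Arjun has a winning move.

Arjun wins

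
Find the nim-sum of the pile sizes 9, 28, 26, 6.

Nim-sum: 9 ⊕ 28 ⊕ 26 ⊕ 6 = 9.

9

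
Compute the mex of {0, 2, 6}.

0 is in the set but 1 is not, so the mex is 1.

1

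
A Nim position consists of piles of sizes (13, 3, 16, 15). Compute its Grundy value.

Nim-sum: 13 ⊕ 3 ⊕ 16 ⊕ 15 = 17.

17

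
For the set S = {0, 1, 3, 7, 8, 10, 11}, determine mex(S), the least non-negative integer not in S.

2

The values 0, 1 are all present; 2 is the first non-negative integer missing from the set.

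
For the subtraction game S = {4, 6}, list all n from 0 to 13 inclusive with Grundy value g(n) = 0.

0, 1, 2, 3, 10, 11, 12, 13

Build the Grundy sequence with g(k) = mex{g(k−s) : s ∈ {4, 6}, s ≤ k}:
k:     0  1  2  3  4  5  6  7  8  9 10 11 12 13
g(k):  0  0  0  0  1  1  1  1  2  2  0  0  0  0
The P-positions (g = 0) in 0..13 are 0, 1, 2, 3, 10, 11, 12, 13.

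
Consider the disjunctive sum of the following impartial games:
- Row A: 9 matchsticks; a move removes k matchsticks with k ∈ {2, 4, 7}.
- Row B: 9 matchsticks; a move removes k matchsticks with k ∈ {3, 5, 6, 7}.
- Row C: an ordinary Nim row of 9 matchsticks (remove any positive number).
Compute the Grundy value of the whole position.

10

Build the Grundy sequence for row A with g(k) = mex{g(k−s) : s ∈ {2, 4, 7}, s ≤ k}:
g(0) = mex{} = 0
g(1) = mex{} = 0
g(2) = mex{0} = 1
g(3) = mex{0} = 1
g(4) = mex{0,1} = 2
g(5) = mex{0,1} = 2
g(6) = mex{1,2} = 0
g(7) = mex{0,1,2} = 3
g(8) = mex{0,2} = 1
g(9) = mex{1,2,3} = 0
So g(9) = 0.
Grundy values for row B (subtraction set {3, 5, 6, 7}):
k:     0  1  2  3  4  5  6  7  8  9
g(k):  0  0  0  1  1  1  2  2  2  3
So g(9) = 3.
Row C is a plain Nim row of size 9, so its Grundy value is 9.
By the Sprague-Grundy theorem, the Grundy value of a sum of independent games is the XOR of the component values.
Combined value = 0 XOR 3 XOR 9 = 10.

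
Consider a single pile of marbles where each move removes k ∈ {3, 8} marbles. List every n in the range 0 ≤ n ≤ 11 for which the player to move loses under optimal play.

0, 1, 2, 6, 7, 11

Build the Grundy sequence with g(k) = mex{g(k−s) : s ∈ {3, 8}, s ≤ k}:
k:     0  1  2  3  4  5  6  7  8  9 10 11
g(k):  0  0  0  1  1  1  0  0  2  1  1  0
The P-positions (g = 0) in 0..11 are 0, 1, 2, 6, 7, 11.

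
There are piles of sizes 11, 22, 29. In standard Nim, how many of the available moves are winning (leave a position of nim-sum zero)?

0

Nim-sum: 11 ⊕ 22 ⊕ 29 = 0.
The nim-sum is already 0, so every move leaves a nonzero nim-sum — there are no winning moves.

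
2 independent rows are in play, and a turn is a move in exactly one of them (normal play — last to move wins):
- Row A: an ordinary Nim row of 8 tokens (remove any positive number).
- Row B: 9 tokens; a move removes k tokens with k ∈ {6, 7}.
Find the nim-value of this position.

9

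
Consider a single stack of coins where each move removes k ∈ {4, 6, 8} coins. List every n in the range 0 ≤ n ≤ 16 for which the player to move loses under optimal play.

Grundy values for subtraction set {4, 6, 8}:
k:     0  1  2  3  4  5  6  7  8  9 10 11 12 13 14 15 16
g(k):  0  0  0  0  1  1  1  1  2  2  2  2  0  0  0  0  1
The P-positions (g = 0) in 0..16 are 0, 1, 2, 3, 12, 13, 14, 15.

0, 1, 2, 3, 12, 13, 14, 15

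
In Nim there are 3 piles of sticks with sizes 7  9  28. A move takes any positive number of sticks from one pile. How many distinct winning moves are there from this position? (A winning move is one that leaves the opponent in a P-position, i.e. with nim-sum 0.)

1

Compute the nim-sum pairwise:
7 ⊕ 9 = 14
14 ⊕ 28 = 18
The overall nim-sum is X = 18. A pile of size p has a winning move iff p XOR X < p (reduce it to p XOR X).
  7: 7 XOR 18 = 21 ≥ 7 — no move.
  9: 9 XOR 18 = 27 ≥ 9 — no move.
  28: 28 XOR 18 = 14 < 28 — winning move (to 14).
That gives 1 winning move.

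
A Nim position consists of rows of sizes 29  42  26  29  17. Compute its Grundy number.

33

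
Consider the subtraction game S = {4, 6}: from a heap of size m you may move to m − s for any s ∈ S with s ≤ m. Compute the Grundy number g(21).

Grundy values for subtraction set {4, 6}:
k:     0  1  2  3  4  5  6  7  8  9 10 11 12 13 14 15 16 17 18 19 20 21
g(k):  0  0  0  0  1  1  1  1  2  2  0  0  0  0  1  1  1  1  2  2  0  0
So g(21) = 0.

0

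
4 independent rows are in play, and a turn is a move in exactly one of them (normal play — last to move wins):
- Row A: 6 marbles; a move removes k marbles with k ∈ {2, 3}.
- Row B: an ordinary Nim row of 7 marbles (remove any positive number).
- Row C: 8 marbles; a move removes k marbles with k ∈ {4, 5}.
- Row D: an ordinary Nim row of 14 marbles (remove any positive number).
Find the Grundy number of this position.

For row A, compute g(0), g(1), … with moves {2, 3}:
k:     0  1  2  3  4  5  6
g(k):  0  0  1  1  2  0  0
So g(6) = 0.
Row B is a plain Nim row of size 7, so its Grundy value is 7.
Build the Grundy sequence for row C with g(k) = mex{g(k−s) : s ∈ {4, 5}, s ≤ k}:
k:     0  1  2  3  4  5  6  7  8
g(k):  0  0  0  0  1  1  1  1  2
So g(8) = 2.
Row D is a plain Nim row of size 14, so its Grundy value is 14.
By the Sprague-Grundy theorem, the Grundy value of a sum of independent games is the XOR of the component values.
Combined value = 0 ⊕ 7 ⊕ 2 ⊕ 14 = 11.

11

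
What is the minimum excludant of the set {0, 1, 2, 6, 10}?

The values 0, 1, 2 are all present; 3 is the first non-negative integer missing from the set.

3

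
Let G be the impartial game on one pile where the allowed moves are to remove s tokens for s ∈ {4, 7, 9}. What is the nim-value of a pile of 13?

0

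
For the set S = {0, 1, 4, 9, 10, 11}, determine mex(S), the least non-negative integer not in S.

The values 0, 1 are all present; 2 is the first non-negative integer missing from the set.

2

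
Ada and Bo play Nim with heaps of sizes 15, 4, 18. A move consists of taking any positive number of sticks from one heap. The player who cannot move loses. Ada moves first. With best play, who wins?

Nim-sum: 15 ⊕ 4 ⊕ 18 = 25.
The nim-sum is 25 ≠ 0, so this is an N-position: the player to move can win; Ada has a winning move.

Ada wins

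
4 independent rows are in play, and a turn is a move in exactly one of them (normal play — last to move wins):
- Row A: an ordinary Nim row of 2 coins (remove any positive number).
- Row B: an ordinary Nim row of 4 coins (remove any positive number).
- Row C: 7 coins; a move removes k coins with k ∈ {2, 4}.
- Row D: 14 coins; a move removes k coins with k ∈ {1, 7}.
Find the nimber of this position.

Row A is a plain Nim row of size 2, so its Grundy value is 2.
Row B is a plain Nim row of size 4, so its Grundy value is 4.
Grundy values for row C (subtraction set {2, 4}):
g(0) = mex{} = 0
g(1) = mex{} = 0
g(2) = mex{0} = 1
g(3) = mex{0} = 1
g(4) = mex{0,1} = 2
g(5) = mex{0,1} = 2
g(6) = mex{1,2} = 0
g(7) = mex{1,2} = 0
So g(7) = 0.
Grundy values for row D (subtraction set {1, 7}):
g(0) = mex{} = 0
g(1) = mex{0} = 1
g(2) = mex{1} = 0
g(3) = mex{0} = 1
g(4) = mex{1} = 0
g(5) = mex{0} = 1
g(6) = mex{1} = 0
g(7) = mex{0} = 1
g(8) = mex{1} = 0
g(9) = mex{0} = 1
g(10) = mex{1} = 0
g(11) = mex{0} = 1
g(12) = mex{1} = 0
g(13) = mex{0} = 1
g(14) = mex{1} = 0
So g(14) = 0.
The value of a disjunctive sum is the nim-sum of the parts.
Combined value = 2 XOR 4 XOR 0 XOR 0 = 6.

6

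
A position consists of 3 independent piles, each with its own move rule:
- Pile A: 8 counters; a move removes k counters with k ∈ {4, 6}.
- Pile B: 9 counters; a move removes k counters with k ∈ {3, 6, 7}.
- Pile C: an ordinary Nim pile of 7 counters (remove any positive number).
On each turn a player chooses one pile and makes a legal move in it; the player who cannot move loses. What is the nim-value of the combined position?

6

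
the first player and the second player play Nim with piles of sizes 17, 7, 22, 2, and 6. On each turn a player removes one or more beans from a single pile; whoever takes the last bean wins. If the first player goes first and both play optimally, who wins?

the first player wins

Bitwise XOR of the heap sizes:
  10001  (17)
  00111  (7)
  10110  (22)
  00010  (2)
  00110  (6)
  -----
  00100  (4)
The nim-sum is 4 ≠ 0, so this is an N-position: the player to move can win; the first player has a winning move.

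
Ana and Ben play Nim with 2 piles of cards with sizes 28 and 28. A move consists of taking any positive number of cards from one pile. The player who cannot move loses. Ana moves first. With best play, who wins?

Bitwise XOR of the heap sizes:
  11100  (28)
  11100  (28)
  -----
  00000  (0)
The nim-sum is 0, so this is a P-position: the player to move is in a losing position under optimal play; Ana is about to move from it and so loses — Ben wins.

Ben wins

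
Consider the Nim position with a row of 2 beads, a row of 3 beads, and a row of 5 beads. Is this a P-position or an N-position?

N-position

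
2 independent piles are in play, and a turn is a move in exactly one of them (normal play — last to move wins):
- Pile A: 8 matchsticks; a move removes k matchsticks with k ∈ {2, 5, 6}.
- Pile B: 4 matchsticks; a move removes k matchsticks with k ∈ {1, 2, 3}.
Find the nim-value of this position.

0

Grundy values for pile A (subtraction set {2, 5, 6}):
g(0) = mex{} = 0
g(1) = mex{} = 0
g(2) = mex{0} = 1
g(3) = mex{0} = 1
g(4) = mex{1} = 0
g(5) = mex{0,1} = 2
g(6) = mex{0} = 1
g(7) = mex{0,1,2} = 3
g(8) = mex{1} = 0
So g(8) = 0.
Grundy values for pile B (subtraction set {1, 2, 3}):
k:     0  1  2  3  4
g(k):  0  1  2  3  0
So g(4) = 0.
The value of a disjunctive sum is the nim-sum of the parts.
Combined value = 0 ⊕ 0 = 0.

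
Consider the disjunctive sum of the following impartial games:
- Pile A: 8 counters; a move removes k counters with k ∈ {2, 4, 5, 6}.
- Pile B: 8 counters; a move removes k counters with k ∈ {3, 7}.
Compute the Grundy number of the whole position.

2

Grundy values for pile A (subtraction set {2, 4, 5, 6}):
k:     0  1  2  3  4  5  6  7  8
g(k):  0  0  1  1  2  2  3  3  0
So g(8) = 0.
For pile B, compute g(0), g(1), … with moves {3, 7}:
k:     0  1  2  3  4  5  6  7  8
g(k):  0  0  0  1  1  1  0  2  2
So g(8) = 2.
By the Sprague-Grundy theorem, the Grundy value of a sum of independent games is the XOR of the component values.
Combined value = 0 ⊕ 2 = 2.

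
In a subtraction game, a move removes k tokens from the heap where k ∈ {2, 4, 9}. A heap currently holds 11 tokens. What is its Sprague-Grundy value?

Grundy values for subtraction set {2, 4, 9}:
g(0) = mex{} = 0
g(1) = mex{} = 0
g(2) = mex{0} = 1
g(3) = mex{0} = 1
g(4) = mex{0,1} = 2
g(5) = mex{0,1} = 2
g(6) = mex{1,2} = 0
g(7) = mex{1,2} = 0
g(8) = mex{0,2} = 1
g(9) = mex{0,2} = 1
g(10) = mex{0,1} = 2
g(11) = mex{0,1} = 2
So g(11) = 2.

2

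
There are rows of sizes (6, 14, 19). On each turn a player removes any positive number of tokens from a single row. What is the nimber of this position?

27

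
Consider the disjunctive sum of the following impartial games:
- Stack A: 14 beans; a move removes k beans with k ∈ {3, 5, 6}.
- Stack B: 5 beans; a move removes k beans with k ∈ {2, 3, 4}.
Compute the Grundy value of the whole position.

3

For stack A, compute g(0), g(1), … with moves {3, 5, 6}:
k:     0  1  2  3  4  5  6  7  8  9 10 11 12 13 14
g(k):  0  0  0  1  1  1  2  2  2  0  0  0  1  1  1
So g(14) = 1.
For stack B, compute g(0), g(1), … with moves {2, 3, 4}:
g(0) = mex{} = 0
g(1) = mex{} = 0
g(2) = mex{0} = 1
g(3) = mex{0} = 1
g(4) = mex{0,1} = 2
g(5) = mex{0,1} = 2
So g(5) = 2.
The value of a disjunctive sum is the nim-sum of the parts.
Combined value = 1 ⊕ 2 = 3.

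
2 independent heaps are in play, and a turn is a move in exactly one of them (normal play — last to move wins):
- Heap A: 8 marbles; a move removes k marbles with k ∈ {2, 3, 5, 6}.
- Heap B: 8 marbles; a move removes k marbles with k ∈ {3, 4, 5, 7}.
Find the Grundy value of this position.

2

Build the Grundy sequence for heap A with g(k) = mex{g(k−s) : s ∈ {2, 3, 5, 6}, s ≤ k}:
k:     0  1  2  3  4  5  6  7  8
g(k):  0  0  1  1  2  2  3  3  0
So g(8) = 0.
Build the Grundy sequence for heap B with g(k) = mex{g(k−s) : s ∈ {3, 4, 5, 7}, s ≤ k}:
g(0) = mex{} = 0
g(1) = mex{} = 0
g(2) = mex{} = 0
g(3) = mex{0} = 1
g(4) = mex{0} = 1
g(5) = mex{0} = 1
g(6) = mex{0,1} = 2
g(7) = mex{0,1} = 2
g(8) = mex{0,1} = 2
So g(8) = 2.
The value of a disjunctive sum is the nim-sum of the parts.
Combined value = 0 ⊕ 2 = 2.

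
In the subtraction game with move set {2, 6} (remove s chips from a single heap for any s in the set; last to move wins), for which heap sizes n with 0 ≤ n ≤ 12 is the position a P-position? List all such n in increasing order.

Grundy values for subtraction set {2, 6}:
g(0) = mex{} = 0
g(1) = mex{} = 0
g(2) = mex{0} = 1
g(3) = mex{0} = 1
g(4) = mex{1} = 0
g(5) = mex{1} = 0
g(6) = mex{0} = 1
g(7) = mex{0} = 1
g(8) = mex{1} = 0
g(9) = mex{1} = 0
g(10) = mex{0} = 1
g(11) = mex{0} = 1
g(12) = mex{1} = 0
The P-positions (g = 0) in 0..12 are 0, 1, 4, 5, 8, 9, 12.

0, 1, 4, 5, 8, 9, 12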